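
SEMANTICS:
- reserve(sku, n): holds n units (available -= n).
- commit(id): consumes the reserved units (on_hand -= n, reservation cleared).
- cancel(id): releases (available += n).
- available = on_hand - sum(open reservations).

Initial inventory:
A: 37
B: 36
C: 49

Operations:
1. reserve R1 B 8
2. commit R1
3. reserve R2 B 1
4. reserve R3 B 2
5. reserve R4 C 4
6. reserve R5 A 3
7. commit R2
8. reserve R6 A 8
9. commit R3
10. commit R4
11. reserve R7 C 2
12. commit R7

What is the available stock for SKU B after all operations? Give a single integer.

Answer: 25

Derivation:
Step 1: reserve R1 B 8 -> on_hand[A=37 B=36 C=49] avail[A=37 B=28 C=49] open={R1}
Step 2: commit R1 -> on_hand[A=37 B=28 C=49] avail[A=37 B=28 C=49] open={}
Step 3: reserve R2 B 1 -> on_hand[A=37 B=28 C=49] avail[A=37 B=27 C=49] open={R2}
Step 4: reserve R3 B 2 -> on_hand[A=37 B=28 C=49] avail[A=37 B=25 C=49] open={R2,R3}
Step 5: reserve R4 C 4 -> on_hand[A=37 B=28 C=49] avail[A=37 B=25 C=45] open={R2,R3,R4}
Step 6: reserve R5 A 3 -> on_hand[A=37 B=28 C=49] avail[A=34 B=25 C=45] open={R2,R3,R4,R5}
Step 7: commit R2 -> on_hand[A=37 B=27 C=49] avail[A=34 B=25 C=45] open={R3,R4,R5}
Step 8: reserve R6 A 8 -> on_hand[A=37 B=27 C=49] avail[A=26 B=25 C=45] open={R3,R4,R5,R6}
Step 9: commit R3 -> on_hand[A=37 B=25 C=49] avail[A=26 B=25 C=45] open={R4,R5,R6}
Step 10: commit R4 -> on_hand[A=37 B=25 C=45] avail[A=26 B=25 C=45] open={R5,R6}
Step 11: reserve R7 C 2 -> on_hand[A=37 B=25 C=45] avail[A=26 B=25 C=43] open={R5,R6,R7}
Step 12: commit R7 -> on_hand[A=37 B=25 C=43] avail[A=26 B=25 C=43] open={R5,R6}
Final available[B] = 25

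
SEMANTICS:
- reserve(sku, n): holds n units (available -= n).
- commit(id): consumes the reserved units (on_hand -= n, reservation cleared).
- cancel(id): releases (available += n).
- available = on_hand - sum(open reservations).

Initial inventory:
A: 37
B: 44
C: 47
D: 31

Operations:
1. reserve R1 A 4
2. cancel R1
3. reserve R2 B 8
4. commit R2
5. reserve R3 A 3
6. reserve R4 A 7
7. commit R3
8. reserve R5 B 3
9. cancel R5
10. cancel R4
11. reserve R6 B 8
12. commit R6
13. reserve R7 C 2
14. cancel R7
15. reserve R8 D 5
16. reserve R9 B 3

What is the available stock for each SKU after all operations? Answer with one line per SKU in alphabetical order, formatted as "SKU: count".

Step 1: reserve R1 A 4 -> on_hand[A=37 B=44 C=47 D=31] avail[A=33 B=44 C=47 D=31] open={R1}
Step 2: cancel R1 -> on_hand[A=37 B=44 C=47 D=31] avail[A=37 B=44 C=47 D=31] open={}
Step 3: reserve R2 B 8 -> on_hand[A=37 B=44 C=47 D=31] avail[A=37 B=36 C=47 D=31] open={R2}
Step 4: commit R2 -> on_hand[A=37 B=36 C=47 D=31] avail[A=37 B=36 C=47 D=31] open={}
Step 5: reserve R3 A 3 -> on_hand[A=37 B=36 C=47 D=31] avail[A=34 B=36 C=47 D=31] open={R3}
Step 6: reserve R4 A 7 -> on_hand[A=37 B=36 C=47 D=31] avail[A=27 B=36 C=47 D=31] open={R3,R4}
Step 7: commit R3 -> on_hand[A=34 B=36 C=47 D=31] avail[A=27 B=36 C=47 D=31] open={R4}
Step 8: reserve R5 B 3 -> on_hand[A=34 B=36 C=47 D=31] avail[A=27 B=33 C=47 D=31] open={R4,R5}
Step 9: cancel R5 -> on_hand[A=34 B=36 C=47 D=31] avail[A=27 B=36 C=47 D=31] open={R4}
Step 10: cancel R4 -> on_hand[A=34 B=36 C=47 D=31] avail[A=34 B=36 C=47 D=31] open={}
Step 11: reserve R6 B 8 -> on_hand[A=34 B=36 C=47 D=31] avail[A=34 B=28 C=47 D=31] open={R6}
Step 12: commit R6 -> on_hand[A=34 B=28 C=47 D=31] avail[A=34 B=28 C=47 D=31] open={}
Step 13: reserve R7 C 2 -> on_hand[A=34 B=28 C=47 D=31] avail[A=34 B=28 C=45 D=31] open={R7}
Step 14: cancel R7 -> on_hand[A=34 B=28 C=47 D=31] avail[A=34 B=28 C=47 D=31] open={}
Step 15: reserve R8 D 5 -> on_hand[A=34 B=28 C=47 D=31] avail[A=34 B=28 C=47 D=26] open={R8}
Step 16: reserve R9 B 3 -> on_hand[A=34 B=28 C=47 D=31] avail[A=34 B=25 C=47 D=26] open={R8,R9}

Answer: A: 34
B: 25
C: 47
D: 26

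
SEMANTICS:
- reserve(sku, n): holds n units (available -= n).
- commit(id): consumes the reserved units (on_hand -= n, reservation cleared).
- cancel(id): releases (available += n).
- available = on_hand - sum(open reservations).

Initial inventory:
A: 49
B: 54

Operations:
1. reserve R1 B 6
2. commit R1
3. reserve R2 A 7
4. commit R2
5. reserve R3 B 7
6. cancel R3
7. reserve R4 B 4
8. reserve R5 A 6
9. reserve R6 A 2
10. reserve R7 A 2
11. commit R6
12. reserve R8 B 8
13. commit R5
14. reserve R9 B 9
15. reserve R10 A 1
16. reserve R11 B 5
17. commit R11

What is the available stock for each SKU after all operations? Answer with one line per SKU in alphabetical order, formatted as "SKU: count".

Answer: A: 31
B: 22

Derivation:
Step 1: reserve R1 B 6 -> on_hand[A=49 B=54] avail[A=49 B=48] open={R1}
Step 2: commit R1 -> on_hand[A=49 B=48] avail[A=49 B=48] open={}
Step 3: reserve R2 A 7 -> on_hand[A=49 B=48] avail[A=42 B=48] open={R2}
Step 4: commit R2 -> on_hand[A=42 B=48] avail[A=42 B=48] open={}
Step 5: reserve R3 B 7 -> on_hand[A=42 B=48] avail[A=42 B=41] open={R3}
Step 6: cancel R3 -> on_hand[A=42 B=48] avail[A=42 B=48] open={}
Step 7: reserve R4 B 4 -> on_hand[A=42 B=48] avail[A=42 B=44] open={R4}
Step 8: reserve R5 A 6 -> on_hand[A=42 B=48] avail[A=36 B=44] open={R4,R5}
Step 9: reserve R6 A 2 -> on_hand[A=42 B=48] avail[A=34 B=44] open={R4,R5,R6}
Step 10: reserve R7 A 2 -> on_hand[A=42 B=48] avail[A=32 B=44] open={R4,R5,R6,R7}
Step 11: commit R6 -> on_hand[A=40 B=48] avail[A=32 B=44] open={R4,R5,R7}
Step 12: reserve R8 B 8 -> on_hand[A=40 B=48] avail[A=32 B=36] open={R4,R5,R7,R8}
Step 13: commit R5 -> on_hand[A=34 B=48] avail[A=32 B=36] open={R4,R7,R8}
Step 14: reserve R9 B 9 -> on_hand[A=34 B=48] avail[A=32 B=27] open={R4,R7,R8,R9}
Step 15: reserve R10 A 1 -> on_hand[A=34 B=48] avail[A=31 B=27] open={R10,R4,R7,R8,R9}
Step 16: reserve R11 B 5 -> on_hand[A=34 B=48] avail[A=31 B=22] open={R10,R11,R4,R7,R8,R9}
Step 17: commit R11 -> on_hand[A=34 B=43] avail[A=31 B=22] open={R10,R4,R7,R8,R9}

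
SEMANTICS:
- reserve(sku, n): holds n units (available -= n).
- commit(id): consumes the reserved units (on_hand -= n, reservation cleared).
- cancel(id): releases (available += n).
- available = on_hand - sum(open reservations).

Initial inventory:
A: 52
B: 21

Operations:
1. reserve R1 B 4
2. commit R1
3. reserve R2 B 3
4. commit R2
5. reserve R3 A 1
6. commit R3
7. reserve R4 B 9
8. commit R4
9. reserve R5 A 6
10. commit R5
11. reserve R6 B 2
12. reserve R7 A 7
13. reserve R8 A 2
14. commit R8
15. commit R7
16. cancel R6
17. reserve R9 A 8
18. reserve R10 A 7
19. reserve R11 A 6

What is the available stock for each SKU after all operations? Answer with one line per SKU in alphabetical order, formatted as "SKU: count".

Answer: A: 15
B: 5

Derivation:
Step 1: reserve R1 B 4 -> on_hand[A=52 B=21] avail[A=52 B=17] open={R1}
Step 2: commit R1 -> on_hand[A=52 B=17] avail[A=52 B=17] open={}
Step 3: reserve R2 B 3 -> on_hand[A=52 B=17] avail[A=52 B=14] open={R2}
Step 4: commit R2 -> on_hand[A=52 B=14] avail[A=52 B=14] open={}
Step 5: reserve R3 A 1 -> on_hand[A=52 B=14] avail[A=51 B=14] open={R3}
Step 6: commit R3 -> on_hand[A=51 B=14] avail[A=51 B=14] open={}
Step 7: reserve R4 B 9 -> on_hand[A=51 B=14] avail[A=51 B=5] open={R4}
Step 8: commit R4 -> on_hand[A=51 B=5] avail[A=51 B=5] open={}
Step 9: reserve R5 A 6 -> on_hand[A=51 B=5] avail[A=45 B=5] open={R5}
Step 10: commit R5 -> on_hand[A=45 B=5] avail[A=45 B=5] open={}
Step 11: reserve R6 B 2 -> on_hand[A=45 B=5] avail[A=45 B=3] open={R6}
Step 12: reserve R7 A 7 -> on_hand[A=45 B=5] avail[A=38 B=3] open={R6,R7}
Step 13: reserve R8 A 2 -> on_hand[A=45 B=5] avail[A=36 B=3] open={R6,R7,R8}
Step 14: commit R8 -> on_hand[A=43 B=5] avail[A=36 B=3] open={R6,R7}
Step 15: commit R7 -> on_hand[A=36 B=5] avail[A=36 B=3] open={R6}
Step 16: cancel R6 -> on_hand[A=36 B=5] avail[A=36 B=5] open={}
Step 17: reserve R9 A 8 -> on_hand[A=36 B=5] avail[A=28 B=5] open={R9}
Step 18: reserve R10 A 7 -> on_hand[A=36 B=5] avail[A=21 B=5] open={R10,R9}
Step 19: reserve R11 A 6 -> on_hand[A=36 B=5] avail[A=15 B=5] open={R10,R11,R9}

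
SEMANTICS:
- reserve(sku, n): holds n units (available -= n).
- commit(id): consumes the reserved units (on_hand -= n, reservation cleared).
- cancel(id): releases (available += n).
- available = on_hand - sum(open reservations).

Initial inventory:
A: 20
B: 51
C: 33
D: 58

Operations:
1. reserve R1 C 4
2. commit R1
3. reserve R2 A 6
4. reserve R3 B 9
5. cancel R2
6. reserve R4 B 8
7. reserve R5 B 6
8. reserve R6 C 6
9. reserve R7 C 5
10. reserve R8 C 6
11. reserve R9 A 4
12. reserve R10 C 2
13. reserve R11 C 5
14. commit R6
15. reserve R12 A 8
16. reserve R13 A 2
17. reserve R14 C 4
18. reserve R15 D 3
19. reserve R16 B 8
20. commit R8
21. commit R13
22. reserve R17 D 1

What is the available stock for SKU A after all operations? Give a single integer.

Answer: 6

Derivation:
Step 1: reserve R1 C 4 -> on_hand[A=20 B=51 C=33 D=58] avail[A=20 B=51 C=29 D=58] open={R1}
Step 2: commit R1 -> on_hand[A=20 B=51 C=29 D=58] avail[A=20 B=51 C=29 D=58] open={}
Step 3: reserve R2 A 6 -> on_hand[A=20 B=51 C=29 D=58] avail[A=14 B=51 C=29 D=58] open={R2}
Step 4: reserve R3 B 9 -> on_hand[A=20 B=51 C=29 D=58] avail[A=14 B=42 C=29 D=58] open={R2,R3}
Step 5: cancel R2 -> on_hand[A=20 B=51 C=29 D=58] avail[A=20 B=42 C=29 D=58] open={R3}
Step 6: reserve R4 B 8 -> on_hand[A=20 B=51 C=29 D=58] avail[A=20 B=34 C=29 D=58] open={R3,R4}
Step 7: reserve R5 B 6 -> on_hand[A=20 B=51 C=29 D=58] avail[A=20 B=28 C=29 D=58] open={R3,R4,R5}
Step 8: reserve R6 C 6 -> on_hand[A=20 B=51 C=29 D=58] avail[A=20 B=28 C=23 D=58] open={R3,R4,R5,R6}
Step 9: reserve R7 C 5 -> on_hand[A=20 B=51 C=29 D=58] avail[A=20 B=28 C=18 D=58] open={R3,R4,R5,R6,R7}
Step 10: reserve R8 C 6 -> on_hand[A=20 B=51 C=29 D=58] avail[A=20 B=28 C=12 D=58] open={R3,R4,R5,R6,R7,R8}
Step 11: reserve R9 A 4 -> on_hand[A=20 B=51 C=29 D=58] avail[A=16 B=28 C=12 D=58] open={R3,R4,R5,R6,R7,R8,R9}
Step 12: reserve R10 C 2 -> on_hand[A=20 B=51 C=29 D=58] avail[A=16 B=28 C=10 D=58] open={R10,R3,R4,R5,R6,R7,R8,R9}
Step 13: reserve R11 C 5 -> on_hand[A=20 B=51 C=29 D=58] avail[A=16 B=28 C=5 D=58] open={R10,R11,R3,R4,R5,R6,R7,R8,R9}
Step 14: commit R6 -> on_hand[A=20 B=51 C=23 D=58] avail[A=16 B=28 C=5 D=58] open={R10,R11,R3,R4,R5,R7,R8,R9}
Step 15: reserve R12 A 8 -> on_hand[A=20 B=51 C=23 D=58] avail[A=8 B=28 C=5 D=58] open={R10,R11,R12,R3,R4,R5,R7,R8,R9}
Step 16: reserve R13 A 2 -> on_hand[A=20 B=51 C=23 D=58] avail[A=6 B=28 C=5 D=58] open={R10,R11,R12,R13,R3,R4,R5,R7,R8,R9}
Step 17: reserve R14 C 4 -> on_hand[A=20 B=51 C=23 D=58] avail[A=6 B=28 C=1 D=58] open={R10,R11,R12,R13,R14,R3,R4,R5,R7,R8,R9}
Step 18: reserve R15 D 3 -> on_hand[A=20 B=51 C=23 D=58] avail[A=6 B=28 C=1 D=55] open={R10,R11,R12,R13,R14,R15,R3,R4,R5,R7,R8,R9}
Step 19: reserve R16 B 8 -> on_hand[A=20 B=51 C=23 D=58] avail[A=6 B=20 C=1 D=55] open={R10,R11,R12,R13,R14,R15,R16,R3,R4,R5,R7,R8,R9}
Step 20: commit R8 -> on_hand[A=20 B=51 C=17 D=58] avail[A=6 B=20 C=1 D=55] open={R10,R11,R12,R13,R14,R15,R16,R3,R4,R5,R7,R9}
Step 21: commit R13 -> on_hand[A=18 B=51 C=17 D=58] avail[A=6 B=20 C=1 D=55] open={R10,R11,R12,R14,R15,R16,R3,R4,R5,R7,R9}
Step 22: reserve R17 D 1 -> on_hand[A=18 B=51 C=17 D=58] avail[A=6 B=20 C=1 D=54] open={R10,R11,R12,R14,R15,R16,R17,R3,R4,R5,R7,R9}
Final available[A] = 6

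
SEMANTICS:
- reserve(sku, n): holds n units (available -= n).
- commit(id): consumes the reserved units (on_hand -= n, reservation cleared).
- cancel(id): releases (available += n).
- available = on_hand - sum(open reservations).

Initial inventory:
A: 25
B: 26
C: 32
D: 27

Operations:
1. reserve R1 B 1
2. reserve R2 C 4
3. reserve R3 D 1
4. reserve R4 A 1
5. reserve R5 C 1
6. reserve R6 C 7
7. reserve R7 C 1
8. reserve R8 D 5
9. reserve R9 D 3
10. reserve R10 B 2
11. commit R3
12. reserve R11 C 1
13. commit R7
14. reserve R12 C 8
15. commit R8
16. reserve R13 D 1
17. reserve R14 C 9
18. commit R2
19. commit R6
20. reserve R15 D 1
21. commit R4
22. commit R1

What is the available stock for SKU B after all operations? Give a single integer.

Answer: 23

Derivation:
Step 1: reserve R1 B 1 -> on_hand[A=25 B=26 C=32 D=27] avail[A=25 B=25 C=32 D=27] open={R1}
Step 2: reserve R2 C 4 -> on_hand[A=25 B=26 C=32 D=27] avail[A=25 B=25 C=28 D=27] open={R1,R2}
Step 3: reserve R3 D 1 -> on_hand[A=25 B=26 C=32 D=27] avail[A=25 B=25 C=28 D=26] open={R1,R2,R3}
Step 4: reserve R4 A 1 -> on_hand[A=25 B=26 C=32 D=27] avail[A=24 B=25 C=28 D=26] open={R1,R2,R3,R4}
Step 5: reserve R5 C 1 -> on_hand[A=25 B=26 C=32 D=27] avail[A=24 B=25 C=27 D=26] open={R1,R2,R3,R4,R5}
Step 6: reserve R6 C 7 -> on_hand[A=25 B=26 C=32 D=27] avail[A=24 B=25 C=20 D=26] open={R1,R2,R3,R4,R5,R6}
Step 7: reserve R7 C 1 -> on_hand[A=25 B=26 C=32 D=27] avail[A=24 B=25 C=19 D=26] open={R1,R2,R3,R4,R5,R6,R7}
Step 8: reserve R8 D 5 -> on_hand[A=25 B=26 C=32 D=27] avail[A=24 B=25 C=19 D=21] open={R1,R2,R3,R4,R5,R6,R7,R8}
Step 9: reserve R9 D 3 -> on_hand[A=25 B=26 C=32 D=27] avail[A=24 B=25 C=19 D=18] open={R1,R2,R3,R4,R5,R6,R7,R8,R9}
Step 10: reserve R10 B 2 -> on_hand[A=25 B=26 C=32 D=27] avail[A=24 B=23 C=19 D=18] open={R1,R10,R2,R3,R4,R5,R6,R7,R8,R9}
Step 11: commit R3 -> on_hand[A=25 B=26 C=32 D=26] avail[A=24 B=23 C=19 D=18] open={R1,R10,R2,R4,R5,R6,R7,R8,R9}
Step 12: reserve R11 C 1 -> on_hand[A=25 B=26 C=32 D=26] avail[A=24 B=23 C=18 D=18] open={R1,R10,R11,R2,R4,R5,R6,R7,R8,R9}
Step 13: commit R7 -> on_hand[A=25 B=26 C=31 D=26] avail[A=24 B=23 C=18 D=18] open={R1,R10,R11,R2,R4,R5,R6,R8,R9}
Step 14: reserve R12 C 8 -> on_hand[A=25 B=26 C=31 D=26] avail[A=24 B=23 C=10 D=18] open={R1,R10,R11,R12,R2,R4,R5,R6,R8,R9}
Step 15: commit R8 -> on_hand[A=25 B=26 C=31 D=21] avail[A=24 B=23 C=10 D=18] open={R1,R10,R11,R12,R2,R4,R5,R6,R9}
Step 16: reserve R13 D 1 -> on_hand[A=25 B=26 C=31 D=21] avail[A=24 B=23 C=10 D=17] open={R1,R10,R11,R12,R13,R2,R4,R5,R6,R9}
Step 17: reserve R14 C 9 -> on_hand[A=25 B=26 C=31 D=21] avail[A=24 B=23 C=1 D=17] open={R1,R10,R11,R12,R13,R14,R2,R4,R5,R6,R9}
Step 18: commit R2 -> on_hand[A=25 B=26 C=27 D=21] avail[A=24 B=23 C=1 D=17] open={R1,R10,R11,R12,R13,R14,R4,R5,R6,R9}
Step 19: commit R6 -> on_hand[A=25 B=26 C=20 D=21] avail[A=24 B=23 C=1 D=17] open={R1,R10,R11,R12,R13,R14,R4,R5,R9}
Step 20: reserve R15 D 1 -> on_hand[A=25 B=26 C=20 D=21] avail[A=24 B=23 C=1 D=16] open={R1,R10,R11,R12,R13,R14,R15,R4,R5,R9}
Step 21: commit R4 -> on_hand[A=24 B=26 C=20 D=21] avail[A=24 B=23 C=1 D=16] open={R1,R10,R11,R12,R13,R14,R15,R5,R9}
Step 22: commit R1 -> on_hand[A=24 B=25 C=20 D=21] avail[A=24 B=23 C=1 D=16] open={R10,R11,R12,R13,R14,R15,R5,R9}
Final available[B] = 23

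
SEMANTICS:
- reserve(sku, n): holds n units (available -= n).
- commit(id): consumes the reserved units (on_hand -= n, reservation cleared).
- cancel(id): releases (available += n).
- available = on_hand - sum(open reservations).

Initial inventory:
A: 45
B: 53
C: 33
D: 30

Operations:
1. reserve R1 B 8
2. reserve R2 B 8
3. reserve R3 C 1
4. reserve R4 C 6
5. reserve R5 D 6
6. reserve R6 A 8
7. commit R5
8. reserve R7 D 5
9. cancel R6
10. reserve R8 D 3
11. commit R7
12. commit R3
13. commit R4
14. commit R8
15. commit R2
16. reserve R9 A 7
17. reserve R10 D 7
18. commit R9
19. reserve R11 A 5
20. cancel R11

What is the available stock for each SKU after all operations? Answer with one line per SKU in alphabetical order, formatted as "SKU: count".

Step 1: reserve R1 B 8 -> on_hand[A=45 B=53 C=33 D=30] avail[A=45 B=45 C=33 D=30] open={R1}
Step 2: reserve R2 B 8 -> on_hand[A=45 B=53 C=33 D=30] avail[A=45 B=37 C=33 D=30] open={R1,R2}
Step 3: reserve R3 C 1 -> on_hand[A=45 B=53 C=33 D=30] avail[A=45 B=37 C=32 D=30] open={R1,R2,R3}
Step 4: reserve R4 C 6 -> on_hand[A=45 B=53 C=33 D=30] avail[A=45 B=37 C=26 D=30] open={R1,R2,R3,R4}
Step 5: reserve R5 D 6 -> on_hand[A=45 B=53 C=33 D=30] avail[A=45 B=37 C=26 D=24] open={R1,R2,R3,R4,R5}
Step 6: reserve R6 A 8 -> on_hand[A=45 B=53 C=33 D=30] avail[A=37 B=37 C=26 D=24] open={R1,R2,R3,R4,R5,R6}
Step 7: commit R5 -> on_hand[A=45 B=53 C=33 D=24] avail[A=37 B=37 C=26 D=24] open={R1,R2,R3,R4,R6}
Step 8: reserve R7 D 5 -> on_hand[A=45 B=53 C=33 D=24] avail[A=37 B=37 C=26 D=19] open={R1,R2,R3,R4,R6,R7}
Step 9: cancel R6 -> on_hand[A=45 B=53 C=33 D=24] avail[A=45 B=37 C=26 D=19] open={R1,R2,R3,R4,R7}
Step 10: reserve R8 D 3 -> on_hand[A=45 B=53 C=33 D=24] avail[A=45 B=37 C=26 D=16] open={R1,R2,R3,R4,R7,R8}
Step 11: commit R7 -> on_hand[A=45 B=53 C=33 D=19] avail[A=45 B=37 C=26 D=16] open={R1,R2,R3,R4,R8}
Step 12: commit R3 -> on_hand[A=45 B=53 C=32 D=19] avail[A=45 B=37 C=26 D=16] open={R1,R2,R4,R8}
Step 13: commit R4 -> on_hand[A=45 B=53 C=26 D=19] avail[A=45 B=37 C=26 D=16] open={R1,R2,R8}
Step 14: commit R8 -> on_hand[A=45 B=53 C=26 D=16] avail[A=45 B=37 C=26 D=16] open={R1,R2}
Step 15: commit R2 -> on_hand[A=45 B=45 C=26 D=16] avail[A=45 B=37 C=26 D=16] open={R1}
Step 16: reserve R9 A 7 -> on_hand[A=45 B=45 C=26 D=16] avail[A=38 B=37 C=26 D=16] open={R1,R9}
Step 17: reserve R10 D 7 -> on_hand[A=45 B=45 C=26 D=16] avail[A=38 B=37 C=26 D=9] open={R1,R10,R9}
Step 18: commit R9 -> on_hand[A=38 B=45 C=26 D=16] avail[A=38 B=37 C=26 D=9] open={R1,R10}
Step 19: reserve R11 A 5 -> on_hand[A=38 B=45 C=26 D=16] avail[A=33 B=37 C=26 D=9] open={R1,R10,R11}
Step 20: cancel R11 -> on_hand[A=38 B=45 C=26 D=16] avail[A=38 B=37 C=26 D=9] open={R1,R10}

Answer: A: 38
B: 37
C: 26
D: 9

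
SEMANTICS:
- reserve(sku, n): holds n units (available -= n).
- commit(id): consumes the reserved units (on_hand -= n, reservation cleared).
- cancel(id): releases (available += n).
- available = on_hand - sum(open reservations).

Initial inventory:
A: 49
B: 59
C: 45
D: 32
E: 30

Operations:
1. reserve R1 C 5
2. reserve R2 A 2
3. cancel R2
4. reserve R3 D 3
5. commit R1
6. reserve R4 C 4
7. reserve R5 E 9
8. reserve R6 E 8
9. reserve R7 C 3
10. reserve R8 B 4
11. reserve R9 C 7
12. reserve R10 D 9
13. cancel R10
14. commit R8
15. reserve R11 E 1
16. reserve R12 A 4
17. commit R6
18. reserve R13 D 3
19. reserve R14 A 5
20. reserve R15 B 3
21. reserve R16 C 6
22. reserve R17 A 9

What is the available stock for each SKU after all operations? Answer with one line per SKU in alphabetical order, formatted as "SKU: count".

Answer: A: 31
B: 52
C: 20
D: 26
E: 12

Derivation:
Step 1: reserve R1 C 5 -> on_hand[A=49 B=59 C=45 D=32 E=30] avail[A=49 B=59 C=40 D=32 E=30] open={R1}
Step 2: reserve R2 A 2 -> on_hand[A=49 B=59 C=45 D=32 E=30] avail[A=47 B=59 C=40 D=32 E=30] open={R1,R2}
Step 3: cancel R2 -> on_hand[A=49 B=59 C=45 D=32 E=30] avail[A=49 B=59 C=40 D=32 E=30] open={R1}
Step 4: reserve R3 D 3 -> on_hand[A=49 B=59 C=45 D=32 E=30] avail[A=49 B=59 C=40 D=29 E=30] open={R1,R3}
Step 5: commit R1 -> on_hand[A=49 B=59 C=40 D=32 E=30] avail[A=49 B=59 C=40 D=29 E=30] open={R3}
Step 6: reserve R4 C 4 -> on_hand[A=49 B=59 C=40 D=32 E=30] avail[A=49 B=59 C=36 D=29 E=30] open={R3,R4}
Step 7: reserve R5 E 9 -> on_hand[A=49 B=59 C=40 D=32 E=30] avail[A=49 B=59 C=36 D=29 E=21] open={R3,R4,R5}
Step 8: reserve R6 E 8 -> on_hand[A=49 B=59 C=40 D=32 E=30] avail[A=49 B=59 C=36 D=29 E=13] open={R3,R4,R5,R6}
Step 9: reserve R7 C 3 -> on_hand[A=49 B=59 C=40 D=32 E=30] avail[A=49 B=59 C=33 D=29 E=13] open={R3,R4,R5,R6,R7}
Step 10: reserve R8 B 4 -> on_hand[A=49 B=59 C=40 D=32 E=30] avail[A=49 B=55 C=33 D=29 E=13] open={R3,R4,R5,R6,R7,R8}
Step 11: reserve R9 C 7 -> on_hand[A=49 B=59 C=40 D=32 E=30] avail[A=49 B=55 C=26 D=29 E=13] open={R3,R4,R5,R6,R7,R8,R9}
Step 12: reserve R10 D 9 -> on_hand[A=49 B=59 C=40 D=32 E=30] avail[A=49 B=55 C=26 D=20 E=13] open={R10,R3,R4,R5,R6,R7,R8,R9}
Step 13: cancel R10 -> on_hand[A=49 B=59 C=40 D=32 E=30] avail[A=49 B=55 C=26 D=29 E=13] open={R3,R4,R5,R6,R7,R8,R9}
Step 14: commit R8 -> on_hand[A=49 B=55 C=40 D=32 E=30] avail[A=49 B=55 C=26 D=29 E=13] open={R3,R4,R5,R6,R7,R9}
Step 15: reserve R11 E 1 -> on_hand[A=49 B=55 C=40 D=32 E=30] avail[A=49 B=55 C=26 D=29 E=12] open={R11,R3,R4,R5,R6,R7,R9}
Step 16: reserve R12 A 4 -> on_hand[A=49 B=55 C=40 D=32 E=30] avail[A=45 B=55 C=26 D=29 E=12] open={R11,R12,R3,R4,R5,R6,R7,R9}
Step 17: commit R6 -> on_hand[A=49 B=55 C=40 D=32 E=22] avail[A=45 B=55 C=26 D=29 E=12] open={R11,R12,R3,R4,R5,R7,R9}
Step 18: reserve R13 D 3 -> on_hand[A=49 B=55 C=40 D=32 E=22] avail[A=45 B=55 C=26 D=26 E=12] open={R11,R12,R13,R3,R4,R5,R7,R9}
Step 19: reserve R14 A 5 -> on_hand[A=49 B=55 C=40 D=32 E=22] avail[A=40 B=55 C=26 D=26 E=12] open={R11,R12,R13,R14,R3,R4,R5,R7,R9}
Step 20: reserve R15 B 3 -> on_hand[A=49 B=55 C=40 D=32 E=22] avail[A=40 B=52 C=26 D=26 E=12] open={R11,R12,R13,R14,R15,R3,R4,R5,R7,R9}
Step 21: reserve R16 C 6 -> on_hand[A=49 B=55 C=40 D=32 E=22] avail[A=40 B=52 C=20 D=26 E=12] open={R11,R12,R13,R14,R15,R16,R3,R4,R5,R7,R9}
Step 22: reserve R17 A 9 -> on_hand[A=49 B=55 C=40 D=32 E=22] avail[A=31 B=52 C=20 D=26 E=12] open={R11,R12,R13,R14,R15,R16,R17,R3,R4,R5,R7,R9}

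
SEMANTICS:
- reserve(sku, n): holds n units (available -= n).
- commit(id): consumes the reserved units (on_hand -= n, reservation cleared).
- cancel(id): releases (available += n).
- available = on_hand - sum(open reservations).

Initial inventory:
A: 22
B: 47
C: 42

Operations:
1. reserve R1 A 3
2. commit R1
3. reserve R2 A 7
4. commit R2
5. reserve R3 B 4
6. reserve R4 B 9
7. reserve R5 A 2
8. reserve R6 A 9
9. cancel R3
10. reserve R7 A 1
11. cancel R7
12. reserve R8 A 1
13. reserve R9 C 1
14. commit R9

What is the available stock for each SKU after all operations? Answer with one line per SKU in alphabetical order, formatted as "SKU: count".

Step 1: reserve R1 A 3 -> on_hand[A=22 B=47 C=42] avail[A=19 B=47 C=42] open={R1}
Step 2: commit R1 -> on_hand[A=19 B=47 C=42] avail[A=19 B=47 C=42] open={}
Step 3: reserve R2 A 7 -> on_hand[A=19 B=47 C=42] avail[A=12 B=47 C=42] open={R2}
Step 4: commit R2 -> on_hand[A=12 B=47 C=42] avail[A=12 B=47 C=42] open={}
Step 5: reserve R3 B 4 -> on_hand[A=12 B=47 C=42] avail[A=12 B=43 C=42] open={R3}
Step 6: reserve R4 B 9 -> on_hand[A=12 B=47 C=42] avail[A=12 B=34 C=42] open={R3,R4}
Step 7: reserve R5 A 2 -> on_hand[A=12 B=47 C=42] avail[A=10 B=34 C=42] open={R3,R4,R5}
Step 8: reserve R6 A 9 -> on_hand[A=12 B=47 C=42] avail[A=1 B=34 C=42] open={R3,R4,R5,R6}
Step 9: cancel R3 -> on_hand[A=12 B=47 C=42] avail[A=1 B=38 C=42] open={R4,R5,R6}
Step 10: reserve R7 A 1 -> on_hand[A=12 B=47 C=42] avail[A=0 B=38 C=42] open={R4,R5,R6,R7}
Step 11: cancel R7 -> on_hand[A=12 B=47 C=42] avail[A=1 B=38 C=42] open={R4,R5,R6}
Step 12: reserve R8 A 1 -> on_hand[A=12 B=47 C=42] avail[A=0 B=38 C=42] open={R4,R5,R6,R8}
Step 13: reserve R9 C 1 -> on_hand[A=12 B=47 C=42] avail[A=0 B=38 C=41] open={R4,R5,R6,R8,R9}
Step 14: commit R9 -> on_hand[A=12 B=47 C=41] avail[A=0 B=38 C=41] open={R4,R5,R6,R8}

Answer: A: 0
B: 38
C: 41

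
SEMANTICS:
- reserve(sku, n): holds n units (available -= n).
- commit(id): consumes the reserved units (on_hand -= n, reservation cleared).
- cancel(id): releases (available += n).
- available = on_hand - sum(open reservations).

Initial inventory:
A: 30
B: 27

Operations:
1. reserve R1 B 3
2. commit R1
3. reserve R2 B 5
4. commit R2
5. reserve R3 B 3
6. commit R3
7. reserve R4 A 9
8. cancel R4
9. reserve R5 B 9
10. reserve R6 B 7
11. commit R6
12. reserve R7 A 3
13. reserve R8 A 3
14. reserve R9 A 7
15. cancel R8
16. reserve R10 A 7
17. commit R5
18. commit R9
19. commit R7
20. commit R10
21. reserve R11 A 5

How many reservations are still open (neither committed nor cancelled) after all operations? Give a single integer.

Answer: 1

Derivation:
Step 1: reserve R1 B 3 -> on_hand[A=30 B=27] avail[A=30 B=24] open={R1}
Step 2: commit R1 -> on_hand[A=30 B=24] avail[A=30 B=24] open={}
Step 3: reserve R2 B 5 -> on_hand[A=30 B=24] avail[A=30 B=19] open={R2}
Step 4: commit R2 -> on_hand[A=30 B=19] avail[A=30 B=19] open={}
Step 5: reserve R3 B 3 -> on_hand[A=30 B=19] avail[A=30 B=16] open={R3}
Step 6: commit R3 -> on_hand[A=30 B=16] avail[A=30 B=16] open={}
Step 7: reserve R4 A 9 -> on_hand[A=30 B=16] avail[A=21 B=16] open={R4}
Step 8: cancel R4 -> on_hand[A=30 B=16] avail[A=30 B=16] open={}
Step 9: reserve R5 B 9 -> on_hand[A=30 B=16] avail[A=30 B=7] open={R5}
Step 10: reserve R6 B 7 -> on_hand[A=30 B=16] avail[A=30 B=0] open={R5,R6}
Step 11: commit R6 -> on_hand[A=30 B=9] avail[A=30 B=0] open={R5}
Step 12: reserve R7 A 3 -> on_hand[A=30 B=9] avail[A=27 B=0] open={R5,R7}
Step 13: reserve R8 A 3 -> on_hand[A=30 B=9] avail[A=24 B=0] open={R5,R7,R8}
Step 14: reserve R9 A 7 -> on_hand[A=30 B=9] avail[A=17 B=0] open={R5,R7,R8,R9}
Step 15: cancel R8 -> on_hand[A=30 B=9] avail[A=20 B=0] open={R5,R7,R9}
Step 16: reserve R10 A 7 -> on_hand[A=30 B=9] avail[A=13 B=0] open={R10,R5,R7,R9}
Step 17: commit R5 -> on_hand[A=30 B=0] avail[A=13 B=0] open={R10,R7,R9}
Step 18: commit R9 -> on_hand[A=23 B=0] avail[A=13 B=0] open={R10,R7}
Step 19: commit R7 -> on_hand[A=20 B=0] avail[A=13 B=0] open={R10}
Step 20: commit R10 -> on_hand[A=13 B=0] avail[A=13 B=0] open={}
Step 21: reserve R11 A 5 -> on_hand[A=13 B=0] avail[A=8 B=0] open={R11}
Open reservations: ['R11'] -> 1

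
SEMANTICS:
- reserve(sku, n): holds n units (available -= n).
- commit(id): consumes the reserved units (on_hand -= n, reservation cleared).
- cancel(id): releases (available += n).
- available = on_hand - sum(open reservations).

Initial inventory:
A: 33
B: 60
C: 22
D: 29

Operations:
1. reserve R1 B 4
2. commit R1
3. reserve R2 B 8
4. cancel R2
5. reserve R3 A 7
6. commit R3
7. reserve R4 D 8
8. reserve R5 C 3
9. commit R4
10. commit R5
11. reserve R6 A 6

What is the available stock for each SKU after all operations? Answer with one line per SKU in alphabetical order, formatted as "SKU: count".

Answer: A: 20
B: 56
C: 19
D: 21

Derivation:
Step 1: reserve R1 B 4 -> on_hand[A=33 B=60 C=22 D=29] avail[A=33 B=56 C=22 D=29] open={R1}
Step 2: commit R1 -> on_hand[A=33 B=56 C=22 D=29] avail[A=33 B=56 C=22 D=29] open={}
Step 3: reserve R2 B 8 -> on_hand[A=33 B=56 C=22 D=29] avail[A=33 B=48 C=22 D=29] open={R2}
Step 4: cancel R2 -> on_hand[A=33 B=56 C=22 D=29] avail[A=33 B=56 C=22 D=29] open={}
Step 5: reserve R3 A 7 -> on_hand[A=33 B=56 C=22 D=29] avail[A=26 B=56 C=22 D=29] open={R3}
Step 6: commit R3 -> on_hand[A=26 B=56 C=22 D=29] avail[A=26 B=56 C=22 D=29] open={}
Step 7: reserve R4 D 8 -> on_hand[A=26 B=56 C=22 D=29] avail[A=26 B=56 C=22 D=21] open={R4}
Step 8: reserve R5 C 3 -> on_hand[A=26 B=56 C=22 D=29] avail[A=26 B=56 C=19 D=21] open={R4,R5}
Step 9: commit R4 -> on_hand[A=26 B=56 C=22 D=21] avail[A=26 B=56 C=19 D=21] open={R5}
Step 10: commit R5 -> on_hand[A=26 B=56 C=19 D=21] avail[A=26 B=56 C=19 D=21] open={}
Step 11: reserve R6 A 6 -> on_hand[A=26 B=56 C=19 D=21] avail[A=20 B=56 C=19 D=21] open={R6}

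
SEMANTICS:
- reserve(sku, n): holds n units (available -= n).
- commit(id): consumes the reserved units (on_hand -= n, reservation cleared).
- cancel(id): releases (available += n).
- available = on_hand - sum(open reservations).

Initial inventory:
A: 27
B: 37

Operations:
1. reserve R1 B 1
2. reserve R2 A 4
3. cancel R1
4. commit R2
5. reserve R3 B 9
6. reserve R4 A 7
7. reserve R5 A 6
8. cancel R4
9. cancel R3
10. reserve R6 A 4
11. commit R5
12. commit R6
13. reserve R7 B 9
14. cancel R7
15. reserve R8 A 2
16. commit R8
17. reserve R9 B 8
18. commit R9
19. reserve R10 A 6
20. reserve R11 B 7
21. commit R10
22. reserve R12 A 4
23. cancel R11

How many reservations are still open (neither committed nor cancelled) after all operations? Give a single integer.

Step 1: reserve R1 B 1 -> on_hand[A=27 B=37] avail[A=27 B=36] open={R1}
Step 2: reserve R2 A 4 -> on_hand[A=27 B=37] avail[A=23 B=36] open={R1,R2}
Step 3: cancel R1 -> on_hand[A=27 B=37] avail[A=23 B=37] open={R2}
Step 4: commit R2 -> on_hand[A=23 B=37] avail[A=23 B=37] open={}
Step 5: reserve R3 B 9 -> on_hand[A=23 B=37] avail[A=23 B=28] open={R3}
Step 6: reserve R4 A 7 -> on_hand[A=23 B=37] avail[A=16 B=28] open={R3,R4}
Step 7: reserve R5 A 6 -> on_hand[A=23 B=37] avail[A=10 B=28] open={R3,R4,R5}
Step 8: cancel R4 -> on_hand[A=23 B=37] avail[A=17 B=28] open={R3,R5}
Step 9: cancel R3 -> on_hand[A=23 B=37] avail[A=17 B=37] open={R5}
Step 10: reserve R6 A 4 -> on_hand[A=23 B=37] avail[A=13 B=37] open={R5,R6}
Step 11: commit R5 -> on_hand[A=17 B=37] avail[A=13 B=37] open={R6}
Step 12: commit R6 -> on_hand[A=13 B=37] avail[A=13 B=37] open={}
Step 13: reserve R7 B 9 -> on_hand[A=13 B=37] avail[A=13 B=28] open={R7}
Step 14: cancel R7 -> on_hand[A=13 B=37] avail[A=13 B=37] open={}
Step 15: reserve R8 A 2 -> on_hand[A=13 B=37] avail[A=11 B=37] open={R8}
Step 16: commit R8 -> on_hand[A=11 B=37] avail[A=11 B=37] open={}
Step 17: reserve R9 B 8 -> on_hand[A=11 B=37] avail[A=11 B=29] open={R9}
Step 18: commit R9 -> on_hand[A=11 B=29] avail[A=11 B=29] open={}
Step 19: reserve R10 A 6 -> on_hand[A=11 B=29] avail[A=5 B=29] open={R10}
Step 20: reserve R11 B 7 -> on_hand[A=11 B=29] avail[A=5 B=22] open={R10,R11}
Step 21: commit R10 -> on_hand[A=5 B=29] avail[A=5 B=22] open={R11}
Step 22: reserve R12 A 4 -> on_hand[A=5 B=29] avail[A=1 B=22] open={R11,R12}
Step 23: cancel R11 -> on_hand[A=5 B=29] avail[A=1 B=29] open={R12}
Open reservations: ['R12'] -> 1

Answer: 1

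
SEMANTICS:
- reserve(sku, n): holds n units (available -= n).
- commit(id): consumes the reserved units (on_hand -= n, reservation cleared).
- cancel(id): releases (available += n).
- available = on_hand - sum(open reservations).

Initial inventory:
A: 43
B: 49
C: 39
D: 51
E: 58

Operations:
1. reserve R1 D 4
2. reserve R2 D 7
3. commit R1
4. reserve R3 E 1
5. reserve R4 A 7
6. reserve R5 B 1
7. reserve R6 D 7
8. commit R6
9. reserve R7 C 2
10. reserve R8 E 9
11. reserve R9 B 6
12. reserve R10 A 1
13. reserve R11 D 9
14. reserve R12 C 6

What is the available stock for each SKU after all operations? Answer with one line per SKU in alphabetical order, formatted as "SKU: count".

Answer: A: 35
B: 42
C: 31
D: 24
E: 48

Derivation:
Step 1: reserve R1 D 4 -> on_hand[A=43 B=49 C=39 D=51 E=58] avail[A=43 B=49 C=39 D=47 E=58] open={R1}
Step 2: reserve R2 D 7 -> on_hand[A=43 B=49 C=39 D=51 E=58] avail[A=43 B=49 C=39 D=40 E=58] open={R1,R2}
Step 3: commit R1 -> on_hand[A=43 B=49 C=39 D=47 E=58] avail[A=43 B=49 C=39 D=40 E=58] open={R2}
Step 4: reserve R3 E 1 -> on_hand[A=43 B=49 C=39 D=47 E=58] avail[A=43 B=49 C=39 D=40 E=57] open={R2,R3}
Step 5: reserve R4 A 7 -> on_hand[A=43 B=49 C=39 D=47 E=58] avail[A=36 B=49 C=39 D=40 E=57] open={R2,R3,R4}
Step 6: reserve R5 B 1 -> on_hand[A=43 B=49 C=39 D=47 E=58] avail[A=36 B=48 C=39 D=40 E=57] open={R2,R3,R4,R5}
Step 7: reserve R6 D 7 -> on_hand[A=43 B=49 C=39 D=47 E=58] avail[A=36 B=48 C=39 D=33 E=57] open={R2,R3,R4,R5,R6}
Step 8: commit R6 -> on_hand[A=43 B=49 C=39 D=40 E=58] avail[A=36 B=48 C=39 D=33 E=57] open={R2,R3,R4,R5}
Step 9: reserve R7 C 2 -> on_hand[A=43 B=49 C=39 D=40 E=58] avail[A=36 B=48 C=37 D=33 E=57] open={R2,R3,R4,R5,R7}
Step 10: reserve R8 E 9 -> on_hand[A=43 B=49 C=39 D=40 E=58] avail[A=36 B=48 C=37 D=33 E=48] open={R2,R3,R4,R5,R7,R8}
Step 11: reserve R9 B 6 -> on_hand[A=43 B=49 C=39 D=40 E=58] avail[A=36 B=42 C=37 D=33 E=48] open={R2,R3,R4,R5,R7,R8,R9}
Step 12: reserve R10 A 1 -> on_hand[A=43 B=49 C=39 D=40 E=58] avail[A=35 B=42 C=37 D=33 E=48] open={R10,R2,R3,R4,R5,R7,R8,R9}
Step 13: reserve R11 D 9 -> on_hand[A=43 B=49 C=39 D=40 E=58] avail[A=35 B=42 C=37 D=24 E=48] open={R10,R11,R2,R3,R4,R5,R7,R8,R9}
Step 14: reserve R12 C 6 -> on_hand[A=43 B=49 C=39 D=40 E=58] avail[A=35 B=42 C=31 D=24 E=48] open={R10,R11,R12,R2,R3,R4,R5,R7,R8,R9}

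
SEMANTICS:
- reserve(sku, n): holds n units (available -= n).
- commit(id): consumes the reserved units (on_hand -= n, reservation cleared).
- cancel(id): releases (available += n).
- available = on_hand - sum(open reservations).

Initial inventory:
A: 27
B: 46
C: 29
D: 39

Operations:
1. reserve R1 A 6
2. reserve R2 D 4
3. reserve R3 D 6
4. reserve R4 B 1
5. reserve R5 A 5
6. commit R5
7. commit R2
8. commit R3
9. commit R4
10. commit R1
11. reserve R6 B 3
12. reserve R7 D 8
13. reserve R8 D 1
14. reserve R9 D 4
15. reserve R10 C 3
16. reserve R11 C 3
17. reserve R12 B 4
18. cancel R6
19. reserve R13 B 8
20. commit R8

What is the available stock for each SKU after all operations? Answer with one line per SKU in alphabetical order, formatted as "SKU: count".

Answer: A: 16
B: 33
C: 23
D: 16

Derivation:
Step 1: reserve R1 A 6 -> on_hand[A=27 B=46 C=29 D=39] avail[A=21 B=46 C=29 D=39] open={R1}
Step 2: reserve R2 D 4 -> on_hand[A=27 B=46 C=29 D=39] avail[A=21 B=46 C=29 D=35] open={R1,R2}
Step 3: reserve R3 D 6 -> on_hand[A=27 B=46 C=29 D=39] avail[A=21 B=46 C=29 D=29] open={R1,R2,R3}
Step 4: reserve R4 B 1 -> on_hand[A=27 B=46 C=29 D=39] avail[A=21 B=45 C=29 D=29] open={R1,R2,R3,R4}
Step 5: reserve R5 A 5 -> on_hand[A=27 B=46 C=29 D=39] avail[A=16 B=45 C=29 D=29] open={R1,R2,R3,R4,R5}
Step 6: commit R5 -> on_hand[A=22 B=46 C=29 D=39] avail[A=16 B=45 C=29 D=29] open={R1,R2,R3,R4}
Step 7: commit R2 -> on_hand[A=22 B=46 C=29 D=35] avail[A=16 B=45 C=29 D=29] open={R1,R3,R4}
Step 8: commit R3 -> on_hand[A=22 B=46 C=29 D=29] avail[A=16 B=45 C=29 D=29] open={R1,R4}
Step 9: commit R4 -> on_hand[A=22 B=45 C=29 D=29] avail[A=16 B=45 C=29 D=29] open={R1}
Step 10: commit R1 -> on_hand[A=16 B=45 C=29 D=29] avail[A=16 B=45 C=29 D=29] open={}
Step 11: reserve R6 B 3 -> on_hand[A=16 B=45 C=29 D=29] avail[A=16 B=42 C=29 D=29] open={R6}
Step 12: reserve R7 D 8 -> on_hand[A=16 B=45 C=29 D=29] avail[A=16 B=42 C=29 D=21] open={R6,R7}
Step 13: reserve R8 D 1 -> on_hand[A=16 B=45 C=29 D=29] avail[A=16 B=42 C=29 D=20] open={R6,R7,R8}
Step 14: reserve R9 D 4 -> on_hand[A=16 B=45 C=29 D=29] avail[A=16 B=42 C=29 D=16] open={R6,R7,R8,R9}
Step 15: reserve R10 C 3 -> on_hand[A=16 B=45 C=29 D=29] avail[A=16 B=42 C=26 D=16] open={R10,R6,R7,R8,R9}
Step 16: reserve R11 C 3 -> on_hand[A=16 B=45 C=29 D=29] avail[A=16 B=42 C=23 D=16] open={R10,R11,R6,R7,R8,R9}
Step 17: reserve R12 B 4 -> on_hand[A=16 B=45 C=29 D=29] avail[A=16 B=38 C=23 D=16] open={R10,R11,R12,R6,R7,R8,R9}
Step 18: cancel R6 -> on_hand[A=16 B=45 C=29 D=29] avail[A=16 B=41 C=23 D=16] open={R10,R11,R12,R7,R8,R9}
Step 19: reserve R13 B 8 -> on_hand[A=16 B=45 C=29 D=29] avail[A=16 B=33 C=23 D=16] open={R10,R11,R12,R13,R7,R8,R9}
Step 20: commit R8 -> on_hand[A=16 B=45 C=29 D=28] avail[A=16 B=33 C=23 D=16] open={R10,R11,R12,R13,R7,R9}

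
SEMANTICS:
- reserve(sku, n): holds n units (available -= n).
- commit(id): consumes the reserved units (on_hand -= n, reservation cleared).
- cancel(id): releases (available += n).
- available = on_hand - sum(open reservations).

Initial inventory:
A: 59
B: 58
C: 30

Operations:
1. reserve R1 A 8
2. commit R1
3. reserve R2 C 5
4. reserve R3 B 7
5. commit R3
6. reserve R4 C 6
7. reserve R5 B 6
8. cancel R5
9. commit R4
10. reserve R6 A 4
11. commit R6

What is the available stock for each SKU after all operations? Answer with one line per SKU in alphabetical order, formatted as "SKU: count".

Step 1: reserve R1 A 8 -> on_hand[A=59 B=58 C=30] avail[A=51 B=58 C=30] open={R1}
Step 2: commit R1 -> on_hand[A=51 B=58 C=30] avail[A=51 B=58 C=30] open={}
Step 3: reserve R2 C 5 -> on_hand[A=51 B=58 C=30] avail[A=51 B=58 C=25] open={R2}
Step 4: reserve R3 B 7 -> on_hand[A=51 B=58 C=30] avail[A=51 B=51 C=25] open={R2,R3}
Step 5: commit R3 -> on_hand[A=51 B=51 C=30] avail[A=51 B=51 C=25] open={R2}
Step 6: reserve R4 C 6 -> on_hand[A=51 B=51 C=30] avail[A=51 B=51 C=19] open={R2,R4}
Step 7: reserve R5 B 6 -> on_hand[A=51 B=51 C=30] avail[A=51 B=45 C=19] open={R2,R4,R5}
Step 8: cancel R5 -> on_hand[A=51 B=51 C=30] avail[A=51 B=51 C=19] open={R2,R4}
Step 9: commit R4 -> on_hand[A=51 B=51 C=24] avail[A=51 B=51 C=19] open={R2}
Step 10: reserve R6 A 4 -> on_hand[A=51 B=51 C=24] avail[A=47 B=51 C=19] open={R2,R6}
Step 11: commit R6 -> on_hand[A=47 B=51 C=24] avail[A=47 B=51 C=19] open={R2}

Answer: A: 47
B: 51
C: 19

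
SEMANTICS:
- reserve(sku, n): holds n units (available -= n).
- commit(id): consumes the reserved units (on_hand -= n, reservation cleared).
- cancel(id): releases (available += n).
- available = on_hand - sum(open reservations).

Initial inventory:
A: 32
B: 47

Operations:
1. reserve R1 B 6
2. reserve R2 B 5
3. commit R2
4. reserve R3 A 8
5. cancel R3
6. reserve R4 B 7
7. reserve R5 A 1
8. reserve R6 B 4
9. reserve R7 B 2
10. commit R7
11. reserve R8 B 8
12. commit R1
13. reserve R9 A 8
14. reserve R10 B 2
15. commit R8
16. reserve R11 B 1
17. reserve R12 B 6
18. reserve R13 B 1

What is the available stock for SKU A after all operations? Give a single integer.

Step 1: reserve R1 B 6 -> on_hand[A=32 B=47] avail[A=32 B=41] open={R1}
Step 2: reserve R2 B 5 -> on_hand[A=32 B=47] avail[A=32 B=36] open={R1,R2}
Step 3: commit R2 -> on_hand[A=32 B=42] avail[A=32 B=36] open={R1}
Step 4: reserve R3 A 8 -> on_hand[A=32 B=42] avail[A=24 B=36] open={R1,R3}
Step 5: cancel R3 -> on_hand[A=32 B=42] avail[A=32 B=36] open={R1}
Step 6: reserve R4 B 7 -> on_hand[A=32 B=42] avail[A=32 B=29] open={R1,R4}
Step 7: reserve R5 A 1 -> on_hand[A=32 B=42] avail[A=31 B=29] open={R1,R4,R5}
Step 8: reserve R6 B 4 -> on_hand[A=32 B=42] avail[A=31 B=25] open={R1,R4,R5,R6}
Step 9: reserve R7 B 2 -> on_hand[A=32 B=42] avail[A=31 B=23] open={R1,R4,R5,R6,R7}
Step 10: commit R7 -> on_hand[A=32 B=40] avail[A=31 B=23] open={R1,R4,R5,R6}
Step 11: reserve R8 B 8 -> on_hand[A=32 B=40] avail[A=31 B=15] open={R1,R4,R5,R6,R8}
Step 12: commit R1 -> on_hand[A=32 B=34] avail[A=31 B=15] open={R4,R5,R6,R8}
Step 13: reserve R9 A 8 -> on_hand[A=32 B=34] avail[A=23 B=15] open={R4,R5,R6,R8,R9}
Step 14: reserve R10 B 2 -> on_hand[A=32 B=34] avail[A=23 B=13] open={R10,R4,R5,R6,R8,R9}
Step 15: commit R8 -> on_hand[A=32 B=26] avail[A=23 B=13] open={R10,R4,R5,R6,R9}
Step 16: reserve R11 B 1 -> on_hand[A=32 B=26] avail[A=23 B=12] open={R10,R11,R4,R5,R6,R9}
Step 17: reserve R12 B 6 -> on_hand[A=32 B=26] avail[A=23 B=6] open={R10,R11,R12,R4,R5,R6,R9}
Step 18: reserve R13 B 1 -> on_hand[A=32 B=26] avail[A=23 B=5] open={R10,R11,R12,R13,R4,R5,R6,R9}
Final available[A] = 23

Answer: 23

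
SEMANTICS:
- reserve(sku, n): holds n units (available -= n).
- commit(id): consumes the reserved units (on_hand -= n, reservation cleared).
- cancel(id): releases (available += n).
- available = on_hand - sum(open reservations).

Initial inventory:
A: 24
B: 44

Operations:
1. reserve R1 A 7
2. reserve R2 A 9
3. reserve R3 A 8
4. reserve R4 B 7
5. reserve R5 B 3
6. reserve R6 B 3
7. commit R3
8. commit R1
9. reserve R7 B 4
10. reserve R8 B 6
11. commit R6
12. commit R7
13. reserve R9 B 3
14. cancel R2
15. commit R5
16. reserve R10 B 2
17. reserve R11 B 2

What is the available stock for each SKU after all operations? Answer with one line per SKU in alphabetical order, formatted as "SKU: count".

Step 1: reserve R1 A 7 -> on_hand[A=24 B=44] avail[A=17 B=44] open={R1}
Step 2: reserve R2 A 9 -> on_hand[A=24 B=44] avail[A=8 B=44] open={R1,R2}
Step 3: reserve R3 A 8 -> on_hand[A=24 B=44] avail[A=0 B=44] open={R1,R2,R3}
Step 4: reserve R4 B 7 -> on_hand[A=24 B=44] avail[A=0 B=37] open={R1,R2,R3,R4}
Step 5: reserve R5 B 3 -> on_hand[A=24 B=44] avail[A=0 B=34] open={R1,R2,R3,R4,R5}
Step 6: reserve R6 B 3 -> on_hand[A=24 B=44] avail[A=0 B=31] open={R1,R2,R3,R4,R5,R6}
Step 7: commit R3 -> on_hand[A=16 B=44] avail[A=0 B=31] open={R1,R2,R4,R5,R6}
Step 8: commit R1 -> on_hand[A=9 B=44] avail[A=0 B=31] open={R2,R4,R5,R6}
Step 9: reserve R7 B 4 -> on_hand[A=9 B=44] avail[A=0 B=27] open={R2,R4,R5,R6,R7}
Step 10: reserve R8 B 6 -> on_hand[A=9 B=44] avail[A=0 B=21] open={R2,R4,R5,R6,R7,R8}
Step 11: commit R6 -> on_hand[A=9 B=41] avail[A=0 B=21] open={R2,R4,R5,R7,R8}
Step 12: commit R7 -> on_hand[A=9 B=37] avail[A=0 B=21] open={R2,R4,R5,R8}
Step 13: reserve R9 B 3 -> on_hand[A=9 B=37] avail[A=0 B=18] open={R2,R4,R5,R8,R9}
Step 14: cancel R2 -> on_hand[A=9 B=37] avail[A=9 B=18] open={R4,R5,R8,R9}
Step 15: commit R5 -> on_hand[A=9 B=34] avail[A=9 B=18] open={R4,R8,R9}
Step 16: reserve R10 B 2 -> on_hand[A=9 B=34] avail[A=9 B=16] open={R10,R4,R8,R9}
Step 17: reserve R11 B 2 -> on_hand[A=9 B=34] avail[A=9 B=14] open={R10,R11,R4,R8,R9}

Answer: A: 9
B: 14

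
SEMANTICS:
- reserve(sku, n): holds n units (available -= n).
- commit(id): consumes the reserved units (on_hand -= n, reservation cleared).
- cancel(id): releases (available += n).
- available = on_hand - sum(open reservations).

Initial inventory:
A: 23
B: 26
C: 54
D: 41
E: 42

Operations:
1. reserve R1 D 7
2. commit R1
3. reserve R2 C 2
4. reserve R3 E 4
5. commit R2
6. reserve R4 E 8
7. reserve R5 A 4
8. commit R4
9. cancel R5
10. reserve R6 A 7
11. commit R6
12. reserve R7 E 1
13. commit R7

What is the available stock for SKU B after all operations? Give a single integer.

Step 1: reserve R1 D 7 -> on_hand[A=23 B=26 C=54 D=41 E=42] avail[A=23 B=26 C=54 D=34 E=42] open={R1}
Step 2: commit R1 -> on_hand[A=23 B=26 C=54 D=34 E=42] avail[A=23 B=26 C=54 D=34 E=42] open={}
Step 3: reserve R2 C 2 -> on_hand[A=23 B=26 C=54 D=34 E=42] avail[A=23 B=26 C=52 D=34 E=42] open={R2}
Step 4: reserve R3 E 4 -> on_hand[A=23 B=26 C=54 D=34 E=42] avail[A=23 B=26 C=52 D=34 E=38] open={R2,R3}
Step 5: commit R2 -> on_hand[A=23 B=26 C=52 D=34 E=42] avail[A=23 B=26 C=52 D=34 E=38] open={R3}
Step 6: reserve R4 E 8 -> on_hand[A=23 B=26 C=52 D=34 E=42] avail[A=23 B=26 C=52 D=34 E=30] open={R3,R4}
Step 7: reserve R5 A 4 -> on_hand[A=23 B=26 C=52 D=34 E=42] avail[A=19 B=26 C=52 D=34 E=30] open={R3,R4,R5}
Step 8: commit R4 -> on_hand[A=23 B=26 C=52 D=34 E=34] avail[A=19 B=26 C=52 D=34 E=30] open={R3,R5}
Step 9: cancel R5 -> on_hand[A=23 B=26 C=52 D=34 E=34] avail[A=23 B=26 C=52 D=34 E=30] open={R3}
Step 10: reserve R6 A 7 -> on_hand[A=23 B=26 C=52 D=34 E=34] avail[A=16 B=26 C=52 D=34 E=30] open={R3,R6}
Step 11: commit R6 -> on_hand[A=16 B=26 C=52 D=34 E=34] avail[A=16 B=26 C=52 D=34 E=30] open={R3}
Step 12: reserve R7 E 1 -> on_hand[A=16 B=26 C=52 D=34 E=34] avail[A=16 B=26 C=52 D=34 E=29] open={R3,R7}
Step 13: commit R7 -> on_hand[A=16 B=26 C=52 D=34 E=33] avail[A=16 B=26 C=52 D=34 E=29] open={R3}
Final available[B] = 26

Answer: 26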